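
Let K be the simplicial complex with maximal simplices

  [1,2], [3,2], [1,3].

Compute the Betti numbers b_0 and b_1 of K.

b_0 = 1, b_1 = 1.

We work with the vertex ordering 1 < 2 < 3. The simplices of K, each written with vertices in increasing order, are:

  0-simplices (3): [1], [2], [3]
  1-simplices (3): [1,2], [1,3], [2,3]

Hence C_0 ≅ Z^3, C_1 ≅ Z^3.

The boundary map ∂_1: C_1 → C_0 sends each edge [p,q] (with p < q) to q − p.
This gives a 3×3 integer matrix of rank 2; reducing to Smith normal form yields diagonal entries (1,1).

From H_k ≅ ker(∂_k) / im(∂_{k+1}) we obtain:

  H_0: rank C_0 − rank ∂_1 = 3 − 2 = 1, and the invariant factors of ∂_1 are all 1, so H_0 ≅ Z.
  H_1: rank ker ∂_1 − rank ∂_2 = (3 − 2) − 0 = 1, and there is no ∂_2, so H_1 ≅ Z.

Hence the Betti numbers are b_0 = 1, b_1 = 1.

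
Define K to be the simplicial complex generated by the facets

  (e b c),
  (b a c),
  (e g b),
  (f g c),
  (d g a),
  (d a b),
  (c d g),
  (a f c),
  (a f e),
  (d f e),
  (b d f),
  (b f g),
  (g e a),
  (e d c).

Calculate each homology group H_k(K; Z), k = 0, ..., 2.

H_0 = Z,  H_1 = Z^2,  H_2 = Z.

We work with the vertex ordering a < b < c < d < e < f < g. The simplices of K, each written with vertices in increasing order, are:

  0-simplices (7): a, b, c, d, e, f, g
  1-simplices (21): ab, ac, ad, ae, af, ag, bc, bd, be, bf, bg, cd, ce, cf, cg, de, df, dg, ef, eg, fg
  2-simplices (14): abc, abd, acf, adg, aef, aeg, bce, bdf, beg, bfg, cde, cdg, cfg, def

Hence C_0 ≅ Z^7, C_1 ≅ Z^21, C_2 ≅ Z^14.

∂_1: C_1 → C_0 is given by ∂[p,q] = [q] − [p].
The resulting 7×21 matrix has rank 6, and its Smith normal form has invariant factors (1,1,1,1,1,1).

Boundary ∂_2: C_2 → C_1 maps a triangle to the signed sum of its edges. For instance
  ∂aeg = eg − ag + ae,
  ∂cde = de − ce + cd.
The 21×14 boundary matrix has rank 13 and Smith normal form diag(1,1,1,1,1,1,1,1,1,1,1,1,1).

Reading off H_k = ker ∂_k / im ∂_{k+1}:

  H_0: rank C_0 − rank ∂_1 = 7 − 6 = 1, and the invariant factors of ∂_1 are all 1, so H_0 = Z.
  H_1: rank ker ∂_1 − rank ∂_2 = (21 − 6) − 13 = 2, and the invariant factors of ∂_2 are all 1, so H_1 = Z^2.
  H_2: rank ker ∂_2 − rank ∂_3 = (14 − 13) − 0 = 1, and there is no ∂_3, so H_2 = Z.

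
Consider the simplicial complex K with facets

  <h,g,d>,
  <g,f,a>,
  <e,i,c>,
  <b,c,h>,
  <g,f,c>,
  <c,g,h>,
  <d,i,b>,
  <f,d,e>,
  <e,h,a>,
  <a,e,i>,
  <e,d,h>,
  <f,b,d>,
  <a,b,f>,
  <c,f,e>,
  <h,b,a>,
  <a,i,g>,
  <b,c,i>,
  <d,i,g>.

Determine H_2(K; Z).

Take the total order a < b < c < d < e < f < g < h < i on the vertex set. Then K (dimension 2) consists of the simplices:

  0-simplices (9): a, b, c, d, e, f, g, h, i
  1-simplices (27): ab, ae, af, ag, ah, ai, bc, bd, bf, bh, bi, ce, cf, cg, ch, ci, de, df, dg, dh, di, ef, eh, ei, fg, gh, gi
  2-simplices (18): abf, abh, aeh, aei, afg, agi, bch, bci, bdf, bdi, cef, cei, cfg, cgh, def, deh, dgh, dgi

so the chain groups are C_0 ≅ Z^9, C_1 ≅ Z^27, C_2 ≅ Z^18.

Boundary ∂_1: C_1 → C_0 maps an edge to its endpoints' difference, ∂[p,q] = q − p. For instance
  ∂gh = h − g.
The resulting 9×27 matrix has rank 8, and its Smith normal form has invariant factors (1,1,1,1,1,1,1,1).

∂_2: C_2 → C_1 maps a triangle to the signed sum of its edges. For instance
  ∂abf = bf − af + ab,
  ∂def = ef − df + de.
As a 27×18 matrix over Z this has rank 17, with invariant factors (1,1,1,1,1,1,1,1,1,1,1,1,1,1,1,1,1).

Now H_k = ker ∂_k / im ∂_{k+1}, so:

  H_2: rank ker ∂_2 − rank ∂_3 = (18 − 17) − 0 = 1, and there is no ∂_3, so H_2 ≅ Z.

(K is a triangulation of the torus T^2.)

H_2 = Z.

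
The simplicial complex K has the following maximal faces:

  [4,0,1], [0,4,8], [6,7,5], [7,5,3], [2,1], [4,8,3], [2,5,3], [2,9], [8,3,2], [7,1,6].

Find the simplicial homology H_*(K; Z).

Fix the vertex order 0 < 1 < 2 < 3 < 4 < 5 < 6 < 7 < 8 < 9 and write every simplex with vertices in increasing order. Then dim K = 2 and the simplices of K are:

  0-simplices (10): [0], [1], [2], [3], [4], [5], [6], [7], [8], [9]
  1-simplices (19): [0,1], [0,4], [0,8], [1,2], [1,4], [1,6], [1,7], [2,3], [2,5], [2,8], [2,9], [3,4], [3,5], [3,7], [3,8], [4,8], [5,6], [5,7], [6,7]
  2-simplices (8): [0,1,4], [0,4,8], [1,6,7], [2,3,5], [2,3,8], [3,4,8], [3,5,7], [5,6,7]

Hence C_0 ≅ Z^10, C_1 ≅ Z^19, C_2 ≅ Z^8.

The boundary map ∂_1: C_1 → C_0 maps an edge to its endpoints' difference, ∂[p,q] = q − p. For instance
  ∂[0,4] = [4] − [0].
The 10×19 boundary matrix has rank 9 and Smith normal form diag(1,1,1,1,1,1,1,1,1).

The boundary map ∂_2: C_2 → C_1 acts by ∂[p,q,r] = [q,r] − [p,r] + [p,q]. For instance
  ∂[0,4,8] = [4,8] − [0,8] + [0,4],
  ∂[1,6,7] = [6,7] − [1,7] + [1,6].
As a 19×8 matrix over Z this has rank 8, with invariant factors (1,1,1,1,1,1,1,1).

Reading off H_k = ker ∂_k / im ∂_{k+1}:

  H_0: rank C_0 − rank ∂_1 = 10 − 9 = 1, and the invariant factors of ∂_1 are all 1, so H_0 = Z.
  H_1: rank ker ∂_1 − rank ∂_2 = (19 − 9) − 8 = 2, and the invariant factors of ∂_2 are all 1, so H_1 = Z^2.
  H_2: rank ker ∂_2 − rank ∂_3 = (8 − 8) − 0 = 0, and there is no ∂_3, so H_2 = 0.

As a check, the Euler characteristic is 10 − 19 + 8 = -1, which agrees with 1 − 2 + 0 = -1.

H_0 = Z,  H_1 = Z^2,  H_2 = 0.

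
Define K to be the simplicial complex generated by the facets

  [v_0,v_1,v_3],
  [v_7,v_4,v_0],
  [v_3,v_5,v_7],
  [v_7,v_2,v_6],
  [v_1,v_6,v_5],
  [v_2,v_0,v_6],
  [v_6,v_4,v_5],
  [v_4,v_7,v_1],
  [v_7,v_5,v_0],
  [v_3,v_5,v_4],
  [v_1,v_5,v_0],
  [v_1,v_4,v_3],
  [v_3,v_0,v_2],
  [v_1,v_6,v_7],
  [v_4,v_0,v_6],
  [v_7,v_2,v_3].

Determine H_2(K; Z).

Take the total order v_0 < v_1 < v_2 < v_3 < v_4 < v_5 < v_6 < v_7 on the vertex set. Then K (dimension 2) consists of the simplices:

  0-simplices (8): [v_0], [v_1], [v_2], [v_3], [v_4], [v_5], [v_6], [v_7]
  1-simplices (24): (24 of them)
  2-simplices (16): (16 of them)

giving chain groups C_0 ≅ Z^8, C_1 ≅ Z^24, C_2 ≅ Z^16.

Boundary ∂_1: C_1 → C_0 sends each edge [p,q] (with p < q) to q − p.
As a 8×24 matrix over Z this has rank 7, with invariant factors (1,1,1,1,1,1,1).

∂_2: C_2 → C_1 sends each 2-simplex [p,q,r] to [q,r] − [p,r] + [p,q]. For instance
  ∂[v_0,v_1,v_5] = [v_1,v_5] − [v_0,v_5] + [v_0,v_1],
  ∂[v_1,v_6,v_7] = [v_6,v_7] − [v_1,v_7] + [v_1,v_6].
The 24×16 boundary matrix has rank 15 and Smith normal form diag(1,1,1,1,1,1,1,1,1,1,1,1,1,1,1).

From H_k ≅ ker(∂_k) / im(∂_{k+1}) we obtain:

  H_2: rank ker ∂_2 − rank ∂_3 = (16 − 15) − 0 = 1, and there is no ∂_3, so H_2 ≅ Z.

H_2 ≅ Z.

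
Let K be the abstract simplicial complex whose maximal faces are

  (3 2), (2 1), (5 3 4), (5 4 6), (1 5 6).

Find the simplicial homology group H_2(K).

Order the vertices as 1 < 2 < 3 < 4 < 5 < 6. Listing each simplex with vertices in this order, K has dimension 2 with simplices:

  0-simplices (6): [1], [2], [3], [4], [5], [6]
  1-simplices (9): [1,2], [1,5], [1,6], [2,3], [3,4], [3,5], [4,5], [4,6], [5,6]
  2-simplices (3): [1,5,6], [3,4,5], [4,5,6]

giving chain groups C_0 ≅ Z^6, C_1 ≅ Z^9, C_2 ≅ Z^3.

The boundary map ∂_1: C_1 → C_0 is given by ∂[p,q] = [q] − [p].
This gives a 6×9 integer matrix of rank 5; reducing to Smith normal form yields diagonal entries (1,1,1,1,1).

∂_2: C_2 → C_1 acts by ∂[p,q,r] = [q,r] − [p,r] + [p,q]. For instance
  ∂[3,4,5] = [4,5] − [3,5] + [3,4],
  ∂[4,5,6] = [5,6] − [4,6] + [4,5].
The 9×3 boundary matrix has rank 3 and Smith normal form diag(1,1,1).

Reading off H_k = ker ∂_k / im ∂_{k+1}:

  H_2: rank ker ∂_2 − rank ∂_3 = (3 − 3) − 0 = 0, and there is no ∂_3, so H_2 ≅ 0.

H_2 ≅ 0.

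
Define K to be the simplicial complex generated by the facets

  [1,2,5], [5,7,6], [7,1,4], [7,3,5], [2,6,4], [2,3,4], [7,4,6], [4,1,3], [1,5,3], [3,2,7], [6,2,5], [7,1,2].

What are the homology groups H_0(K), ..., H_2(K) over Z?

H_0 = Z,  H_1 = Z/2,  H_2 = 0.

K has 7 vertices, 18 edges, 12 triangles.
rank ∂_0 = 0, rank ∂_1 = 6 ⇒ b_0 = 7 − 0 − 6 = 1; all invariant factors of ∂_1 are 1 so no torsion. So H_0 = Z.
rank ∂_1 = 6, rank ∂_2 = 12 ⇒ b_1 = 18 − 6 − 12 = 0; ∂_2 has invariant factor(s) [2] giving torsion. So H_1 = Z/2.
rank ∂_2 = 12, rank ∂_3 = 0 ⇒ b_2 = 12 − 12 − 0 = 0. So H_2 = 0.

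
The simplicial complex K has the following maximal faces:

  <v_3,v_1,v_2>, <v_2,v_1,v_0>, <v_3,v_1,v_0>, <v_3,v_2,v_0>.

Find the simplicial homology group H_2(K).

Order the vertices as v_0 < v_1 < v_2 < v_3. Listing each simplex with vertices in this order, K has dimension 2 with simplices:

  0-simplices (4): [v_0], [v_1], [v_2], [v_3]
  1-simplices (6): [v_0,v_1], [v_0,v_2], [v_0,v_3], [v_1,v_2], [v_1,v_3], [v_2,v_3]
  2-simplices (4): [v_0,v_1,v_2], [v_0,v_1,v_3], [v_0,v_2,v_3], [v_1,v_2,v_3]

Hence C_0 ≅ Z^4, C_1 ≅ Z^6, C_2 ≅ Z^4.

∂_1: C_1 → C_0 sends each edge [p,q] (with p < q) to q − p.
This gives a 4×6 integer matrix of rank 3; reducing to Smith normal form yields diagonal entries (1,1,1).

The boundary map ∂_2: C_2 → C_1 acts by ∂[p,q,r] = [q,r] − [p,r] + [p,q]. For instance
  ∂[v_0,v_1,v_3] = [v_1,v_3] − [v_0,v_3] + [v_0,v_1],
  ∂[v_0,v_2,v_3] = [v_2,v_3] − [v_0,v_3] + [v_0,v_2].
The 6×4 boundary matrix has rank 3 and Smith normal form diag(1,1,1).

Reading off H_k = ker ∂_k / im ∂_{k+1}:

  H_2: rank ker ∂_2 − rank ∂_3 = (4 − 3) − 0 = 1, and there is no ∂_3, so H_2 = Z.

H_2 = Z.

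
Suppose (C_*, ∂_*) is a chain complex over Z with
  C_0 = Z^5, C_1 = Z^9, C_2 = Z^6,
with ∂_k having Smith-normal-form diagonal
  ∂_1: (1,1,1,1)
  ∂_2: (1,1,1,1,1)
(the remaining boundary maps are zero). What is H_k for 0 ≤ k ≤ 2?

H_0: b_0 = 5 − 0 − 4 = 1; torsion from ∂_1 factors > 1: none. So H_0 ≅ Z.
H_1: b_1 = 9 − 4 − 5 = 0; torsion from ∂_2 factors > 1: none. So H_1 ≅ 0.
H_2: b_2 = 6 − 5 − 0 = 1; torsion from ∂_3 factors > 1: none. So H_2 ≅ Z.

H_0 ≅ Z,  H_1 = 0,  H_2 ≅ Z.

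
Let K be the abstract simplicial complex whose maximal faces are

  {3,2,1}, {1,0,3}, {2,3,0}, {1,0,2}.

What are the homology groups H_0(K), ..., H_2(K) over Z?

H_0 ≅ Z,  H_1 = 0,  H_2 ≅ Z.

Fix the vertex order 0 < 1 < 2 < 3 and write every simplex with vertices in increasing order. Then dim K = 2 and the simplices of K are:

  0-simplices (4): [0], [1], [2], [3]
  1-simplices (6): [0,1], [0,2], [0,3], [1,2], [1,3], [2,3]
  2-simplices (4): [0,1,2], [0,1,3], [0,2,3], [1,2,3]

so the chain groups are C_0 ≅ Z^4, C_1 ≅ Z^6, C_2 ≅ Z^4.

Boundary ∂_1: C_1 → C_0 sends each edge [p,q] (with p < q) to q − p.
This gives a 4×6 integer matrix of rank 3; reducing to Smith normal form yields diagonal entries (1,1,1).

Boundary ∂_2: C_2 → C_1 sends each 2-simplex [p,q,r] to [q,r] − [p,r] + [p,q]. For instance
  ∂[1,2,3] = [2,3] − [1,3] + [1,2],
  ∂[0,1,3] = [1,3] − [0,3] + [0,1].
As a 6×4 matrix over Z this has rank 3, with invariant factors (1,1,1).

Now H_k = ker ∂_k / im ∂_{k+1}, so:

  H_0: rank C_0 − rank ∂_1 = 4 − 3 = 1, and the invariant factors of ∂_1 are all 1, so H_0 = Z.
  H_1: rank ker ∂_1 − rank ∂_2 = (6 − 3) − 3 = 0, and the invariant factors of ∂_2 are all 1, so H_1 = 0.
  H_2: rank ker ∂_2 − rank ∂_3 = (4 − 3) − 0 = 1, and there is no ∂_3, so H_2 = Z.

As a check, the Euler characteristic is 4 − 6 + 4 = 2, which agrees with 1 − 0 + 1 = 2.
(K is a triangulation of the 2-sphere S^2.)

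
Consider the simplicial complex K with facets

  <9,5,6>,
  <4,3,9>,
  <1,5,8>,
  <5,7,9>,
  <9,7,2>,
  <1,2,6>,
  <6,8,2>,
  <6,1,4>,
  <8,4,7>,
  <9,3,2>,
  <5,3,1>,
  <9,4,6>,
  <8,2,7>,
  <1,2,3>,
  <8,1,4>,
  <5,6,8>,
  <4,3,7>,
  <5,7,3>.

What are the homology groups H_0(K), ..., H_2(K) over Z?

Fix the vertex order 1 < 2 < 3 < 4 < 5 < 6 < 7 < 8 < 9 and write every simplex with vertices in increasing order. Then dim K = 2 and the simplices of K are:

  0-simplices (9): [1], [2], [3], [4], [5], [6], [7], [8], [9]
  1-simplices (27): (27 of them)
  2-simplices (18): [1,2,3], [1,2,6], [1,3,5], [1,4,6], [1,4,8], [1,5,8], [2,3,9], [2,6,8], [2,7,8], [2,7,9], [3,4,7], [3,4,9], [3,5,7], [4,6,9], [4,7,8], [5,6,8], [5,6,9], [5,7,9]

giving chain groups C_0 ≅ Z^9, C_1 ≅ Z^27, C_2 ≅ Z^18.

The boundary map ∂_1: C_1 → C_0 maps an edge to its endpoints' difference, ∂[p,q] = q − p.
As a 9×27 matrix over Z this has rank 8, with invariant factors (1,1,1,1,1,1,1,1).

∂_2: C_2 → C_1 sends each 2-simplex [p,q,r] to [q,r] − [p,r] + [p,q]. For instance
  ∂[2,6,8] = [6,8] − [2,8] + [2,6],
  ∂[1,2,3] = [2,3] − [1,3] + [1,2].
This gives a 27×18 integer matrix of rank 18; reducing to Smith normal form yields diagonal entries (1,1,1,1,1,1,1,1,1,1,1,1,1,1,1,1,1,2).

Reading off H_k = ker ∂_k / im ∂_{k+1}:

  H_0: rank C_0 − rank ∂_1 = 9 − 8 = 1, and the invariant factors of ∂_1 are all 1, so H_0 ≅ Z.
  H_1: rank ker ∂_1 − rank ∂_2 = (27 − 8) − 18 = 1, and ∂_2 has invariant factor 2 > 1, so H_1 ≅ Z ⊕ Z/2Z.
  H_2: rank ker ∂_2 − rank ∂_3 = (18 − 18) − 0 = 0, and there is no ∂_3, so H_2 ≅ 0.

(K is a triangulation of the Klein bottle.)

H_0 = Z,  H_1 = Z ⊕ Z/2Z,  H_2 = 0.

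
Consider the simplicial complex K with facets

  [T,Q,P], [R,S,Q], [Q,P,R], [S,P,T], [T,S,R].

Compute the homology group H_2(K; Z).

H_2 = 0.

We work with the vertex ordering P < Q < R < S < T. The simplices of K, each written with vertices in increasing order, are:

  0-simplices (5): P, Q, R, S, T
  1-simplices (10): PQ, PR, PS, PT, QR, QS, QT, RS, RT, ST
  2-simplices (5): PQR, PQT, PST, QRS, RST

giving chain groups C_0 ≅ Z^5, C_1 ≅ Z^10, C_2 ≅ Z^5.

The boundary map ∂_1: C_1 → C_0 sends each edge [p,q] (with p < q) to q − p.
This gives a 5×10 integer matrix of rank 4; reducing to Smith normal form yields diagonal entries (1,1,1,1).

∂_2: C_2 → C_1 acts by ∂[p,q,r] = [q,r] − [p,r] + [p,q]. For instance
  ∂PQT = QT − PT + PQ,
  ∂QRS = RS − QS + QR.
This gives a 10×5 integer matrix of rank 5; reducing to Smith normal form yields diagonal entries (1,1,1,1,1).

Now H_k = ker ∂_k / im ∂_{k+1}, so:

  H_2: rank ker ∂_2 − rank ∂_3 = (5 − 5) − 0 = 0, and there is no ∂_3, so H_2 ≅ 0.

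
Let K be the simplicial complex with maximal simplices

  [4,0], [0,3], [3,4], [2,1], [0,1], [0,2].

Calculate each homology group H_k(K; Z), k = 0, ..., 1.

Take the total order 0 < 1 < 2 < 3 < 4 on the vertex set. Then K (dimension 1) consists of the simplices:

  0-simplices (5): [0], [1], [2], [3], [4]
  1-simplices (6): [0,1], [0,2], [0,3], [0,4], [1,2], [3,4]

Hence C_0 ≅ Z^5, C_1 ≅ Z^6.

∂_1: C_1 → C_0 is given by ∂[p,q] = [q] − [p]. For instance
  ∂[0,3] = [3] − [0].
The 5×6 boundary matrix has rank 4 and Smith normal form diag(1,1,1,1).

Reading off H_k = ker ∂_k / im ∂_{k+1}:

  H_0: rank C_0 − rank ∂_1 = 5 − 4 = 1, and the invariant factors of ∂_1 are all 1, so H_0 ≅ Z.
  H_1: rank ker ∂_1 − rank ∂_2 = (6 − 4) − 0 = 2, and there is no ∂_2, so H_1 ≅ Z^2.

As a check, the Euler characteristic is 5 − 6 = -1, which agrees with 1 − 2 = -1.

H_0 ≅ Z,  H_1 ≅ Z^2.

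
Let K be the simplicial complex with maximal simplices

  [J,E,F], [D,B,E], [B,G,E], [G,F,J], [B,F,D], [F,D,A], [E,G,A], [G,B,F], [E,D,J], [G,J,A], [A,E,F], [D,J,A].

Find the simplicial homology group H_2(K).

H_2 = 0.

Take the total order A < B < D < E < F < G < J on the vertex set. Then K (dimension 2) consists of the simplices:

  0-simplices (7): A, B, D, E, F, G, J
  1-simplices (18): AD, AE, AF, AG, AJ, BD, BE, BF, BG, DE, DF, DJ, EF, EG, EJ, FG, FJ, GJ
  2-simplices (12): ADF, ADJ, AEF, AEG, AGJ, BDE, BDF, BEG, BFG, DEJ, EFJ, FGJ

Hence C_0 ≅ Z^7, C_1 ≅ Z^18, C_2 ≅ Z^12.

∂_1: C_1 → C_0 is given by ∂[p,q] = [q] − [p]. For instance
  ∂AJ = J − A.
The 7×18 boundary matrix has rank 6 and Smith normal form diag(1,1,1,1,1,1).

Boundary ∂_2: C_2 → C_1 sends each 2-simplex [p,q,r] to [q,r] − [p,r] + [p,q]. For instance
  ∂ADJ = DJ − AJ + AD,
  ∂ADF = DF − AF + AD.
As a 18×12 matrix over Z this has rank 12, with invariant factors (1,1,1,1,1,1,1,1,1,1,1,2).

Now H_k = ker ∂_k / im ∂_{k+1}, so:

  H_2: rank ker ∂_2 − rank ∂_3 = (12 − 12) − 0 = 0, and there is no ∂_3, so H_2 = 0.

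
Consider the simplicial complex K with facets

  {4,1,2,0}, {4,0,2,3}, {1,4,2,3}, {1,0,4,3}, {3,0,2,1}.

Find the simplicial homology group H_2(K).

Fix the vertex order 0 < 1 < 2 < 3 < 4 and write every simplex with vertices in increasing order. Then dim K = 3 and the simplices of K are:

  0-simplices (5): [0], [1], [2], [3], [4]
  1-simplices (10): [0,1], [0,2], [0,3], [0,4], [1,2], [1,3], [1,4], [2,3], [2,4], [3,4]
  2-simplices (10): [0,1,2], [0,1,3], [0,1,4], [0,2,3], [0,2,4], [0,3,4], [1,2,3], [1,2,4], [1,3,4], [2,3,4]
  3-simplices (5): [0,1,2,3], [0,1,2,4], [0,1,3,4], [0,2,3,4], [1,2,3,4]

so the chain groups are C_0 ≅ Z^5, C_1 ≅ Z^10, C_2 ≅ Z^10, C_3 ≅ Z^5.

The boundary map ∂_1: C_1 → C_0 maps an edge to its endpoints' difference, ∂[p,q] = q − p. For instance
  ∂[1,4] = [4] − [1].
This gives a 5×10 integer matrix of rank 4; reducing to Smith normal form yields diagonal entries (1,1,1,1).

The boundary map ∂_2: C_2 → C_1 acts by ∂[p,q,r] = [q,r] − [p,r] + [p,q]. For instance
  ∂[0,1,4] = [1,4] − [0,4] + [0,1],
  ∂[0,2,3] = [2,3] − [0,3] + [0,2].
The resulting 10×10 matrix has rank 6, and its Smith normal form has invariant factors (1,1,1,1,1,1).

∂_3: C_3 → C_2 sends each 3-simplex σ to the alternating sum Σ_i (−1)^i (σ with its i-th vertex removed). For instance
  ∂[0,1,2,3] = [1,2,3] − [0,2,3] + [0,1,3] − [0,1,2],
  ∂[0,2,3,4] = [2,3,4] − [0,3,4] + [0,2,4] − [0,2,3].
As a 10×5 matrix over Z this has rank 4, with invariant factors (1,1,1,1).

Now H_k = ker ∂_k / im ∂_{k+1}, so:

  H_2: rank ker ∂_2 − rank ∂_3 = (10 − 6) − 4 = 0, and the invariant factors of ∂_3 are all 1, so H_2 ≅ 0.

(K is a triangulation of the 3-sphere S^3.)

H_2 = 0.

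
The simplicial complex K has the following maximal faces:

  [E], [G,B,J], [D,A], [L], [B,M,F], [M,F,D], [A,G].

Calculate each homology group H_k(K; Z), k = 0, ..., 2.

K has 9 vertices, 10 edges, 3 triangles.
rank ∂_0 = 0, rank ∂_1 = 6 ⇒ b_0 = 9 − 0 − 6 = 3; all invariant factors of ∂_1 are 1 so no torsion. So H_0 ≅ Z^3.
rank ∂_1 = 6, rank ∂_2 = 3 ⇒ b_1 = 10 − 6 − 3 = 1; all invariant factors of ∂_2 are 1 so no torsion. So H_1 ≅ Z.
rank ∂_2 = 3, rank ∂_3 = 0 ⇒ b_2 = 3 − 3 − 0 = 0. So H_2 ≅ 0.

H_0 ≅ Z^3,  H_1 ≅ Z,  H_2 = 0.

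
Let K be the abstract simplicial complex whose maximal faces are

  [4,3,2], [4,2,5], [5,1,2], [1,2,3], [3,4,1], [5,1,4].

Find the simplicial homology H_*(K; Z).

Take the total order 1 < 2 < 3 < 4 < 5 on the vertex set. Then K (dimension 2) consists of the simplices:

  0-simplices (5): [1], [2], [3], [4], [5]
  1-simplices (9): [1,2], [1,3], [1,4], [1,5], [2,3], [2,4], [2,5], [3,4], [4,5]
  2-simplices (6): [1,2,3], [1,2,5], [1,3,4], [1,4,5], [2,3,4], [2,4,5]

giving chain groups C_0 ≅ Z^5, C_1 ≅ Z^9, C_2 ≅ Z^6.

The boundary map ∂_1: C_1 → C_0 maps an edge to its endpoints' difference, ∂[p,q] = q − p.
The 5×9 boundary matrix has rank 4 and Smith normal form diag(1,1,1,1).

Boundary ∂_2: C_2 → C_1 maps a triangle to the signed sum of its edges. For instance
  ∂[2,4,5] = [4,5] − [2,5] + [2,4],
  ∂[1,2,3] = [2,3] − [1,3] + [1,2].
This gives a 9×6 integer matrix of rank 5; reducing to Smith normal form yields diagonal entries (1,1,1,1,1).

Reading off H_k = ker ∂_k / im ∂_{k+1}:

  H_0: rank C_0 − rank ∂_1 = 5 − 4 = 1, and the invariant factors of ∂_1 are all 1, so H_0 = Z.
  H_1: rank ker ∂_1 − rank ∂_2 = (9 − 4) − 5 = 0, and the invariant factors of ∂_2 are all 1, so H_1 = 0.
  H_2: rank ker ∂_2 − rank ∂_3 = (6 − 5) − 0 = 1, and there is no ∂_3, so H_2 = Z.

H_0 ≅ Z,  H_1 = 0,  H_2 ≅ Z.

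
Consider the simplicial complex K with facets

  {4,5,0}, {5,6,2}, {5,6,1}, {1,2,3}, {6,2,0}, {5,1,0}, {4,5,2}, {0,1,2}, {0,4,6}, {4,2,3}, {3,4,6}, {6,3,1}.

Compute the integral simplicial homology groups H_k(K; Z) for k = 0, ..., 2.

Order the vertices as 0 < 1 < 2 < 3 < 4 < 5 < 6. Listing each simplex with vertices in this order, K has dimension 2 with simplices:

  0-simplices (7): [0], [1], [2], [3], [4], [5], [6]
  1-simplices (18): [0,1], [0,2], [0,4], [0,5], [0,6], [1,2], [1,3], [1,5], [1,6], [2,3], [2,4], [2,5], [2,6], [3,4], [3,6], [4,5], [4,6], [5,6]
  2-simplices (12): [0,1,2], [0,1,5], [0,2,6], [0,4,5], [0,4,6], [1,2,3], [1,3,6], [1,5,6], [2,3,4], [2,4,5], [2,5,6], [3,4,6]

so the chain groups are C_0 ≅ Z^7, C_1 ≅ Z^18, C_2 ≅ Z^12.

The boundary map ∂_1: C_1 → C_0 sends each edge [p,q] (with p < q) to q − p.
The resulting 7×18 matrix has rank 6, and its Smith normal form has invariant factors (1,1,1,1,1,1).

The boundary map ∂_2: C_2 → C_1 acts by ∂[p,q,r] = [q,r] − [p,r] + [p,q]. For instance
  ∂[1,2,3] = [2,3] − [1,3] + [1,2],
  ∂[0,1,5] = [1,5] − [0,5] + [0,1].
As a 18×12 matrix over Z this has rank 12, with invariant factors (1,1,1,1,1,1,1,1,1,1,1,2).

Computing H_k = (kernel of ∂_k) / (image of ∂_{k+1}):

  H_0: rank C_0 − rank ∂_1 = 7 − 6 = 1, and the invariant factors of ∂_1 are all 1, so H_0 ≅ Z.
  H_1: rank ker ∂_1 − rank ∂_2 = (18 − 6) − 12 = 0, and ∂_2 has invariant factor 2 > 1, so H_1 ≅ Z/2.
  H_2: rank ker ∂_2 − rank ∂_3 = (12 − 12) − 0 = 0, and there is no ∂_3, so H_2 ≅ 0.

H_0 = Z,  H_1 = Z/2,  H_2 = 0.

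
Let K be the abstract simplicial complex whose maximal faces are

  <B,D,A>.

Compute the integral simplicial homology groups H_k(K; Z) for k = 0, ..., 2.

Order the vertices as A < B < D. Listing each simplex with vertices in this order, K has dimension 2 with simplices:

  0-simplices (3): A, B, D
  1-simplices (3): AB, AD, BD
  2-simplices (1): ABD

giving chain groups C_0 ≅ Z^3, C_1 ≅ Z^3, C_2 ≅ Z^1.

Boundary ∂_1: C_1 → C_0 maps an edge to its endpoints' difference, ∂[p,q] = q − p.
As a 3×3 matrix over Z this has rank 2, with invariant factors (1,1).

The boundary map ∂_2: C_2 → C_1 sends each 2-simplex [p,q,r] to [q,r] − [p,r] + [p,q]. For instance
  ∂ABD = BD − AD + AB.
This gives a 3×1 integer matrix of rank 1; reducing to Smith normal form yields diagonal entries (1).

Computing H_k = (kernel of ∂_k) / (image of ∂_{k+1}):

  H_0: rank C_0 − rank ∂_1 = 3 − 2 = 1, and the invariant factors of ∂_1 are all 1, so H_0 ≅ Z.
  H_1: rank ker ∂_1 − rank ∂_2 = (3 − 2) − 1 = 0, and the invariant factors of ∂_2 are all 1, so H_1 ≅ 0.
  H_2: rank ker ∂_2 − rank ∂_3 = (1 − 1) − 0 = 0, and there is no ∂_3, so H_2 ≅ 0.

As a check, the Euler characteristic is 3 − 3 + 1 = 1, which agrees with 1 − 0 + 0 = 1.

H_0 ≅ Z,  H_1 = 0,  H_2 = 0.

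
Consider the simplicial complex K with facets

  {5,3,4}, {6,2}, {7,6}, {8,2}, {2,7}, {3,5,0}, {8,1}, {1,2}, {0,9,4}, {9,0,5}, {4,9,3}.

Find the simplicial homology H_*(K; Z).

H_0 = Z^2,  H_1 = Z^3,  H_2 = 0.

Fix the vertex order 0 < 1 < 2 < 3 < 4 < 5 < 6 < 7 < 8 < 9 and write every simplex with vertices in increasing order. Then dim K = 2 and the simplices of K are:

  0-simplices (10): [0], [1], [2], [3], [4], [5], [6], [7], [8], [9]
  1-simplices (16): [0,3], [0,4], [0,5], [0,9], [1,2], [1,8], [2,6], [2,7], [2,8], [3,4], [3,5], [3,9], [4,5], [4,9], [5,9], [6,7]
  2-simplices (5): [0,3,5], [0,4,9], [0,5,9], [3,4,5], [3,4,9]

giving chain groups C_0 ≅ Z^10, C_1 ≅ Z^16, C_2 ≅ Z^5.

The boundary map ∂_1: C_1 → C_0 is given by ∂[p,q] = [q] − [p]. For instance
  ∂[6,7] = [7] − [6].
The 10×16 boundary matrix has rank 8 and Smith normal form diag(1,1,1,1,1,1,1,1).

The boundary map ∂_2: C_2 → C_1 maps a triangle to the signed sum of its edges. For instance
  ∂[3,4,5] = [4,5] − [3,5] + [3,4],
  ∂[0,4,9] = [4,9] − [0,9] + [0,4].
As a 16×5 matrix over Z this has rank 5, with invariant factors (1,1,1,1,1).

Now H_k = ker ∂_k / im ∂_{k+1}, so:

  H_0: rank C_0 − rank ∂_1 = 10 − 8 = 2, and the invariant factors of ∂_1 are all 1, so H_0 ≅ Z^2.
  H_1: rank ker ∂_1 − rank ∂_2 = (16 − 8) − 5 = 3, and the invariant factors of ∂_2 are all 1, so H_1 ≅ Z^3.
  H_2: rank ker ∂_2 − rank ∂_3 = (5 − 5) − 0 = 0, and there is no ∂_3, so H_2 ≅ 0.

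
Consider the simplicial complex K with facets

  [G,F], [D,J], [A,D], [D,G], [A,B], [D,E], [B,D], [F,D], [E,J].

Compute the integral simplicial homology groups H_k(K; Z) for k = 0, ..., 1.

Order the vertices as A < B < D < E < F < G < J. Listing each simplex with vertices in this order, K has dimension 1 with simplices:

  0-simplices (7): A, B, D, E, F, G, J
  1-simplices (9): AB, AD, BD, DE, DF, DG, DJ, EJ, FG

so the chain groups are C_0 ≅ Z^7, C_1 ≅ Z^9.

The boundary map ∂_1: C_1 → C_0 is given by ∂[p,q] = [q] − [p]. For instance
  ∂DF = F − D.
As a 7×9 matrix over Z this has rank 6, with invariant factors (1,1,1,1,1,1).

From H_k ≅ ker(∂_k) / im(∂_{k+1}) we obtain:

  H_0: rank C_0 − rank ∂_1 = 7 − 6 = 1, and the invariant factors of ∂_1 are all 1, so H_0 = Z.
  H_1: rank ker ∂_1 − rank ∂_2 = (9 − 6) − 0 = 3, and there is no ∂_2, so H_1 = Z^3.

As a check, the Euler characteristic is 7 − 9 = -2, which agrees with 1 − 3 = -2.

H_0 ≅ Z,  H_1 ≅ Z^3.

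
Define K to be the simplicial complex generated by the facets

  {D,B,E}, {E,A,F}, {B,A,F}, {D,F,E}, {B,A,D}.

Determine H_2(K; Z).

We work with the vertex ordering A < B < D < E < F. The simplices of K, each written with vertices in increasing order, are:

  0-simplices (5): A, B, D, E, F
  1-simplices (10): AB, AD, AE, AF, BD, BE, BF, DE, DF, EF
  2-simplices (5): ABD, ABF, AEF, BDE, DEF

giving chain groups C_0 ≅ Z^5, C_1 ≅ Z^10, C_2 ≅ Z^5.

The boundary map ∂_1: C_1 → C_0 is given by ∂[p,q] = [q] − [p].
The 5×10 boundary matrix has rank 4 and Smith normal form diag(1,1,1,1).

Boundary ∂_2: C_2 → C_1 sends each 2-simplex [p,q,r] to [q,r] − [p,r] + [p,q]. For instance
  ∂ABF = BF − AF + AB,
  ∂DEF = EF − DF + DE.
The resulting 10×5 matrix has rank 5, and its Smith normal form has invariant factors (1,1,1,1,1).

From H_k ≅ ker(∂_k) / im(∂_{k+1}) we obtain:

  H_2: rank ker ∂_2 − rank ∂_3 = (5 − 5) − 0 = 0, and there is no ∂_3, so H_2 = 0.

H_2 = 0.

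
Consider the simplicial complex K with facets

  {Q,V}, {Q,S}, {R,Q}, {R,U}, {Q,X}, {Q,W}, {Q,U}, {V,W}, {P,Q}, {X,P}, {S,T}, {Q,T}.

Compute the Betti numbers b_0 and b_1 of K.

b_0 = 1, b_1 = 4.

Order the vertices as P < Q < R < S < T < U < V < W < X. Listing each simplex with vertices in this order, K has dimension 1 with simplices:

  0-simplices (9): P, Q, R, S, T, U, V, W, X
  1-simplices (12): PQ, PX, QR, QS, QT, QU, QV, QW, QX, RU, ST, VW

Hence C_0 ≅ Z^9, C_1 ≅ Z^12.

Boundary ∂_1: C_1 → C_0 maps an edge to its endpoints' difference, ∂[p,q] = q − p. For instance
  ∂QS = S − Q.
This gives a 9×12 integer matrix of rank 8; reducing to Smith normal form yields diagonal entries (1,1,1,1,1,1,1,1).

Computing H_k = (kernel of ∂_k) / (image of ∂_{k+1}):

  H_0: rank C_0 − rank ∂_1 = 9 − 8 = 1, and the invariant factors of ∂_1 are all 1, so H_0 ≅ Z.
  H_1: rank ker ∂_1 − rank ∂_2 = (12 − 8) − 0 = 4, and there is no ∂_2, so H_1 ≅ Z^4.

Hence the Betti numbers are b_0 = 1, b_1 = 4.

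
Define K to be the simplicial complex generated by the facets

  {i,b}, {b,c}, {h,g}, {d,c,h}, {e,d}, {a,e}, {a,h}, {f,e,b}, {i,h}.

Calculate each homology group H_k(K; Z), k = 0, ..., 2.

We work with the vertex ordering a < b < c < d < e < f < g < h < i. The simplices of K, each written with vertices in increasing order, are:

  0-simplices (9): a, b, c, d, e, f, g, h, i
  1-simplices (13): ae, ah, bc, be, bf, bi, cd, ch, de, dh, ef, gh, hi
  2-simplices (2): bef, cdh

giving chain groups C_0 ≅ Z^9, C_1 ≅ Z^13, C_2 ≅ Z^2.

Boundary ∂_1: C_1 → C_0 is given by ∂[p,q] = [q] − [p]. For instance
  ∂bi = i − b.
This gives a 9×13 integer matrix of rank 8; reducing to Smith normal form yields diagonal entries (1,1,1,1,1,1,1,1).

Boundary ∂_2: C_2 → C_1 acts by ∂[p,q,r] = [q,r] − [p,r] + [p,q]. For instance
  ∂cdh = dh − ch + cd,
  ∂bef = ef − bf + be.
This gives a 13×2 integer matrix of rank 2; reducing to Smith normal form yields diagonal entries (1,1).

From H_k ≅ ker(∂_k) / im(∂_{k+1}) we obtain:

  H_0: rank C_0 − rank ∂_1 = 9 − 8 = 1, and the invariant factors of ∂_1 are all 1, so H_0 = Z.
  H_1: rank ker ∂_1 − rank ∂_2 = (13 − 8) − 2 = 3, and the invariant factors of ∂_2 are all 1, so H_1 = Z^3.
  H_2: rank ker ∂_2 − rank ∂_3 = (2 − 2) − 0 = 0, and there is no ∂_3, so H_2 = 0.

As a check, the Euler characteristic is 9 − 13 + 2 = -2, which agrees with 1 − 3 + 0 = -2.

H_0 ≅ Z,  H_1 ≅ Z^3,  H_2 = 0.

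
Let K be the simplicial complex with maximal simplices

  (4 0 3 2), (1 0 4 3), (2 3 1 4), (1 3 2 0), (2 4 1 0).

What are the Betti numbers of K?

K has 5 vertices, 10 edges, 10 triangles, 5 3-simplices.
rank ∂_0 = 0, rank ∂_1 = 4 ⇒ b_0 = 5 − 0 − 4 = 1; all invariant factors of ∂_1 are 1 so no torsion. So H_0 = Z.
rank ∂_1 = 4, rank ∂_2 = 6 ⇒ b_1 = 10 − 4 − 6 = 0; all invariant factors of ∂_2 are 1 so no torsion. So H_1 = 0.
rank ∂_2 = 6, rank ∂_3 = 4 ⇒ b_2 = 10 − 6 − 4 = 0; all invariant factors of ∂_3 are 1 so no torsion. So H_2 = 0.
rank ∂_3 = 4, rank ∂_4 = 0 ⇒ b_3 = 5 − 4 − 0 = 1. So H_3 = Z.

b_0 = 1, b_1 = 0, b_2 = 0, b_3 = 1.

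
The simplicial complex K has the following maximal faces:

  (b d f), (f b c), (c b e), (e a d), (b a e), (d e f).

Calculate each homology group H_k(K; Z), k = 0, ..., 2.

H_0 ≅ Z,  H_1 ≅ Z,  H_2 = 0.

We work with the vertex ordering a < b < c < d < e < f. The simplices of K, each written with vertices in increasing order, are:

  0-simplices (6): a, b, c, d, e, f
  1-simplices (12): ab, ad, ae, bc, bd, be, bf, ce, cf, de, df, ef
  2-simplices (6): abe, ade, bce, bcf, bdf, def

Hence C_0 ≅ Z^6, C_1 ≅ Z^12, C_2 ≅ Z^6.

The boundary map ∂_1: C_1 → C_0 sends each edge [p,q] (with p < q) to q − p.
The 6×12 boundary matrix has rank 5 and Smith normal form diag(1,1,1,1,1).

Boundary ∂_2: C_2 → C_1 maps a triangle to the signed sum of its edges. For instance
  ∂abe = be − ae + ab,
  ∂bce = ce − be + bc.
The 12×6 boundary matrix has rank 6 and Smith normal form diag(1,1,1,1,1,1).

Now H_k = ker ∂_k / im ∂_{k+1}, so:

  H_0: rank C_0 − rank ∂_1 = 6 − 5 = 1, and the invariant factors of ∂_1 are all 1, so H_0 = Z.
  H_1: rank ker ∂_1 − rank ∂_2 = (12 − 5) − 6 = 1, and the invariant factors of ∂_2 are all 1, so H_1 = Z.
  H_2: rank ker ∂_2 − rank ∂_3 = (6 − 6) − 0 = 0, and there is no ∂_3, so H_2 = 0.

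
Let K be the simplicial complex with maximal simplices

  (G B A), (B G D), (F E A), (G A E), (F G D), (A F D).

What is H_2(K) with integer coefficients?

H_2 ≅ 0.

Order the vertices as A < B < D < E < F < G. Listing each simplex with vertices in this order, K has dimension 2 with simplices:

  0-simplices (6): A, B, D, E, F, G
  1-simplices (12): AB, AD, AE, AF, AG, BD, BG, DF, DG, EF, EG, FG
  2-simplices (6): ABG, ADF, AEF, AEG, BDG, DFG

giving chain groups C_0 ≅ Z^6, C_1 ≅ Z^12, C_2 ≅ Z^6.

The boundary map ∂_1: C_1 → C_0 maps an edge to its endpoints' difference, ∂[p,q] = q − p. For instance
  ∂EG = G − E.
The 6×12 boundary matrix has rank 5 and Smith normal form diag(1,1,1,1,1).

∂_2: C_2 → C_1 acts by ∂[p,q,r] = [q,r] − [p,r] + [p,q]. For instance
  ∂BDG = DG − BG + BD,
  ∂AEG = EG − AG + AE.
The resulting 12×6 matrix has rank 6, and its Smith normal form has invariant factors (1,1,1,1,1,1).

From H_k ≅ ker(∂_k) / im(∂_{k+1}) we obtain:

  H_2: rank ker ∂_2 − rank ∂_3 = (6 − 6) − 0 = 0, and there is no ∂_3, so H_2 = 0.

(K is a triangulation of the cylinder S^1 x I.)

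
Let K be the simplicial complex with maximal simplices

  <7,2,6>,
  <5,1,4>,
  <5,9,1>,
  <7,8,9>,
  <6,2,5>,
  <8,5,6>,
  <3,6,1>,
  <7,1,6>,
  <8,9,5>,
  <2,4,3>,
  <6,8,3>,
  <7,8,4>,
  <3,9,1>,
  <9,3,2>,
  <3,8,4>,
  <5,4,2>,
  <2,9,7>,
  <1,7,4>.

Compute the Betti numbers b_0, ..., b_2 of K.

Order the vertices as 1 < 2 < 3 < 4 < 5 < 6 < 7 < 8 < 9. Listing each simplex with vertices in this order, K has dimension 2 with simplices:

  0-simplices (9): [1], [2], [3], [4], [5], [6], [7], [8], [9]
  1-simplices (27): (27 of them)
  2-simplices (18): [1,3,6], [1,3,9], [1,4,5], [1,4,7], [1,5,9], [1,6,7], [2,3,4], [2,3,9], [2,4,5], [2,5,6], [2,6,7], [2,7,9], [3,4,8], [3,6,8], [4,7,8], [5,6,8], [5,8,9], [7,8,9]

giving chain groups C_0 ≅ Z^9, C_1 ≅ Z^27, C_2 ≅ Z^18.

Boundary ∂_1: C_1 → C_0 maps an edge to its endpoints' difference, ∂[p,q] = q − p.
The 9×27 boundary matrix has rank 8 and Smith normal form diag(1,1,1,1,1,1,1,1).

Boundary ∂_2: C_2 → C_1 sends each 2-simplex [p,q,r] to [q,r] − [p,r] + [p,q]. For instance
  ∂[7,8,9] = [8,9] − [7,9] + [7,8],
  ∂[5,8,9] = [8,9] − [5,9] + [5,8].
This gives a 27×18 integer matrix of rank 17; reducing to Smith normal form yields diagonal entries (1,1,1,1,1,1,1,1,1,1,1,1,1,1,1,1,1).

Reading off H_k = ker ∂_k / im ∂_{k+1}:

  H_0: rank C_0 − rank ∂_1 = 9 − 8 = 1, and the invariant factors of ∂_1 are all 1, so H_0 ≅ Z.
  H_1: rank ker ∂_1 − rank ∂_2 = (27 − 8) − 17 = 2, and the invariant factors of ∂_2 are all 1, so H_1 ≅ Z^2.
  H_2: rank ker ∂_2 − rank ∂_3 = (18 − 17) − 0 = 1, and there is no ∂_3, so H_2 ≅ Z.

As a check, the Euler characteristic is 9 − 27 + 18 = 0, which agrees with 1 − 2 + 1 = 0.
(K is a triangulation of the torus T^2.)

Hence the Betti numbers are b_0 = 1, b_1 = 2, b_2 = 1.

b_0 = 1, b_1 = 2, b_2 = 1.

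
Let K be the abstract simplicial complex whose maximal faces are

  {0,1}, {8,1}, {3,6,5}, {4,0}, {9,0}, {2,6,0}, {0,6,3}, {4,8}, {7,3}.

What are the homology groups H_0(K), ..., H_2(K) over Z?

H_0 ≅ Z,  H_1 ≅ Z,  H_2 = 0.

We work with the vertex ordering 0 < 1 < 2 < 3 < 4 < 5 < 6 < 7 < 8 < 9. The simplices of K, each written with vertices in increasing order, are:

  0-simplices (10): [0], [1], [2], [3], [4], [5], [6], [7], [8], [9]
  1-simplices (13): [0,1], [0,2], [0,3], [0,4], [0,6], [0,9], [1,8], [2,6], [3,5], [3,6], [3,7], [4,8], [5,6]
  2-simplices (3): [0,2,6], [0,3,6], [3,5,6]

giving chain groups C_0 ≅ Z^10, C_1 ≅ Z^13, C_2 ≅ Z^3.

Boundary ∂_1: C_1 → C_0 sends each edge [p,q] (with p < q) to q − p.
The 10×13 boundary matrix has rank 9 and Smith normal form diag(1,1,1,1,1,1,1,1,1).

∂_2: C_2 → C_1 acts by ∂[p,q,r] = [q,r] − [p,r] + [p,q]. For instance
  ∂[3,5,6] = [5,6] − [3,6] + [3,5],
  ∂[0,3,6] = [3,6] − [0,6] + [0,3].
The resulting 13×3 matrix has rank 3, and its Smith normal form has invariant factors (1,1,1).

Reading off H_k = ker ∂_k / im ∂_{k+1}:

  H_0: rank C_0 − rank ∂_1 = 10 − 9 = 1, and the invariant factors of ∂_1 are all 1, so H_0 ≅ Z.
  H_1: rank ker ∂_1 − rank ∂_2 = (13 − 9) − 3 = 1, and the invariant factors of ∂_2 are all 1, so H_1 ≅ Z.
  H_2: rank ker ∂_2 − rank ∂_3 = (3 − 3) − 0 = 0, and there is no ∂_3, so H_2 ≅ 0.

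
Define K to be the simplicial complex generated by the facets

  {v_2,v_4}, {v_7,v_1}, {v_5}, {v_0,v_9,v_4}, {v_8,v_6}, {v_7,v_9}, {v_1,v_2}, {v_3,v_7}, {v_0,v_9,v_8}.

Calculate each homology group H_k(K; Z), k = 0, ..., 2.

K has 10 vertices, 11 edges, 2 triangles.
rank ∂_0 = 0, rank ∂_1 = 8 ⇒ b_0 = 10 − 0 − 8 = 2; all invariant factors of ∂_1 are 1 so no torsion. So H_0 = Z^2.
rank ∂_1 = 8, rank ∂_2 = 2 ⇒ b_1 = 11 − 8 − 2 = 1; all invariant factors of ∂_2 are 1 so no torsion. So H_1 = Z.
rank ∂_2 = 2, rank ∂_3 = 0 ⇒ b_2 = 2 − 2 − 0 = 0. So H_2 = 0.

H_0 ≅ Z^2,  H_1 ≅ Z,  H_2 = 0.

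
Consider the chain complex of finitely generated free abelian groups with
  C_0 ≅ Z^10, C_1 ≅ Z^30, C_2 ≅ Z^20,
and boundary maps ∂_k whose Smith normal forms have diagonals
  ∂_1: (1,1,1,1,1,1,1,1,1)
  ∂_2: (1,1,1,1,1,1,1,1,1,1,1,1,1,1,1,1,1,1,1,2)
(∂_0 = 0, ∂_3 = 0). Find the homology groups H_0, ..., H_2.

H_0 ≅ Z,  H_1 ≅ Z ⊕ Z/2Z,  H_2 = 0.

H_0: b_0 = 10 − 0 − 9 = 1; torsion from ∂_1 factors > 1: none. So H_0 ≅ Z.
H_1: b_1 = 30 − 9 − 20 = 1; torsion from ∂_2 factors > 1: [2]. So H_1 ≅ Z ⊕ Z/2Z.
H_2: b_2 = 20 − 20 − 0 = 0; torsion from ∂_3 factors > 1: none. So H_2 ≅ 0.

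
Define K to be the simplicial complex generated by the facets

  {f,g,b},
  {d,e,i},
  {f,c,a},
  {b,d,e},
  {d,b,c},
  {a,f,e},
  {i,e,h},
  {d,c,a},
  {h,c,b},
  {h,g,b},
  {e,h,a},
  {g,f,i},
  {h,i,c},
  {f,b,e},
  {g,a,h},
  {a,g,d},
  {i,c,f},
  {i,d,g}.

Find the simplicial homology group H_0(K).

Fix the vertex order a < b < c < d < e < f < g < h < i and write every simplex with vertices in increasing order. Then dim K = 2 and the simplices of K are:

  0-simplices (9): a, b, c, d, e, f, g, h, i
  1-simplices (27): ac, ad, ae, af, ag, ah, bc, bd, be, bf, bg, bh, cd, cf, ch, ci, de, dg, di, ef, eh, ei, fg, fi, gh, gi, hi
  2-simplices (18): acd, acf, adg, aef, aeh, agh, bcd, bch, bde, bef, bfg, bgh, cfi, chi, dei, dgi, ehi, fgi

so the chain groups are C_0 ≅ Z^9, C_1 ≅ Z^27, C_2 ≅ Z^18.

∂_1: C_1 → C_0 is given by ∂[p,q] = [q] − [p].
The 9×27 boundary matrix has rank 8 and Smith normal form diag(1,1,1,1,1,1,1,1).

Boundary ∂_2: C_2 → C_1 acts by ∂[p,q,r] = [q,r] − [p,r] + [p,q]. For instance
  ∂bch = ch − bh + bc,
  ∂adg = dg − ag + ad.
The resulting 27×18 matrix has rank 17, and its Smith normal form has invariant factors (1,1,1,1,1,1,1,1,1,1,1,1,1,1,1,1,1).

From H_k ≅ ker(∂_k) / im(∂_{k+1}) we obtain:

  H_0: rank C_0 − rank ∂_1 = 9 − 8 = 1, and the invariant factors of ∂_1 are all 1, so H_0 = Z.

H_0 = Z.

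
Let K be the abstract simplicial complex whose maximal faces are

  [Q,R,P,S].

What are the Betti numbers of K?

Order the vertices as P < Q < R < S. Listing each simplex with vertices in this order, K has dimension 3 with simplices:

  0-simplices (4): P, Q, R, S
  1-simplices (6): PQ, PR, PS, QR, QS, RS
  2-simplices (4): PQR, PQS, PRS, QRS
  3-simplices (1): PQRS

Hence C_0 ≅ Z^4, C_1 ≅ Z^6, C_2 ≅ Z^4, C_3 ≅ Z^1.

The boundary map ∂_1: C_1 → C_0 is given by ∂[p,q] = [q] − [p].
The resulting 4×6 matrix has rank 3, and its Smith normal form has invariant factors (1,1,1).

Boundary ∂_2: C_2 → C_1 acts by ∂[p,q,r] = [q,r] − [p,r] + [p,q]. For instance
  ∂QRS = RS − QS + QR,
  ∂PQR = QR − PR + PQ.
The 6×4 boundary matrix has rank 3 and Smith normal form diag(1,1,1).

Boundary ∂_3: C_3 → C_2 sends each 3-simplex σ to the alternating sum Σ_i (−1)^i (σ with its i-th vertex removed). For instance
  ∂PQRS = QRS − PRS + PQS − PQR.
This gives a 4×1 integer matrix of rank 1; reducing to Smith normal form yields diagonal entries (1).

Computing H_k = (kernel of ∂_k) / (image of ∂_{k+1}):

  H_0: rank C_0 − rank ∂_1 = 4 − 3 = 1, and the invariant factors of ∂_1 are all 1, so H_0 = Z.
  H_1: rank ker ∂_1 − rank ∂_2 = (6 − 3) − 3 = 0, and the invariant factors of ∂_2 are all 1, so H_1 = 0.
  H_2: rank ker ∂_2 − rank ∂_3 = (4 − 3) − 1 = 0, and the invariant factors of ∂_3 are all 1, so H_2 = 0.
  H_3: rank ker ∂_3 − rank ∂_4 = (1 − 1) − 0 = 0, and there is no ∂_4, so H_3 = 0.

(K is a triangulation of the 3-simplex.)

Hence the Betti numbers are b_0 = 1, b_1 = 0, b_2 = 0, b_3 = 0.

b_0 = 1, b_1 = 0, b_2 = 0, b_3 = 0.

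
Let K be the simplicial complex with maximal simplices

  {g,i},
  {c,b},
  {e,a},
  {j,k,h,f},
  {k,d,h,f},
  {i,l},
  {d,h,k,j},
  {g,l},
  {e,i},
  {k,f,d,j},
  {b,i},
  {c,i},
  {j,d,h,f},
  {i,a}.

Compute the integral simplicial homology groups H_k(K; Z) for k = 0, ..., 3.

H_0 = Z^2,  H_1 = Z^3,  H_2 = 0,  H_3 = Z.

We work with the vertex ordering a < b < c < d < e < f < g < h < i < j < k < l. The simplices of K, each written with vertices in increasing order, are:

  0-simplices (12): a, b, c, d, e, f, g, h, i, j, k, l
  1-simplices (19): ae, ai, bc, bi, ci, df, dh, dj, dk, ei, fh, fj, fk, gi, gl, hj, hk, il, jk
  2-simplices (10): dfh, dfj, dfk, dhj, dhk, djk, fhj, fhk, fjk, hjk
  3-simplices (5): dfhj, dfhk, dfjk, dhjk, fhjk

Hence C_0 ≅ Z^12, C_1 ≅ Z^19, C_2 ≅ Z^10, C_3 ≅ Z^5.

Boundary ∂_1: C_1 → C_0 sends each edge [p,q] (with p < q) to q − p. For instance
  ∂df = f − d.
This gives a 12×19 integer matrix of rank 10; reducing to Smith normal form yields diagonal entries (1,1,1,1,1,1,1,1,1,1).

The boundary map ∂_2: C_2 → C_1 acts by ∂[p,q,r] = [q,r] − [p,r] + [p,q]. For instance
  ∂fhj = hj − fj + fh,
  ∂dhj = hj − dj + dh.
The 19×10 boundary matrix has rank 6 and Smith normal form diag(1,1,1,1,1,1).

∂_3: C_3 → C_2 sends each 3-simplex σ to the alternating sum Σ_i (−1)^i (σ with its i-th vertex removed). For instance
  ∂dfhk = fhk − dhk + dfk − dfh,
  ∂fhjk = hjk − fjk + fhk − fhj.
This gives a 10×5 integer matrix of rank 4; reducing to Smith normal form yields diagonal entries (1,1,1,1).

Reading off H_k = ker ∂_k / im ∂_{k+1}:

  H_0: rank C_0 − rank ∂_1 = 12 − 10 = 2, and the invariant factors of ∂_1 are all 1, so H_0 = Z^2.
  H_1: rank ker ∂_1 − rank ∂_2 = (19 − 10) − 6 = 3, and the invariant factors of ∂_2 are all 1, so H_1 = Z^3.
  H_2: rank ker ∂_2 − rank ∂_3 = (10 − 6) − 4 = 0, and the invariant factors of ∂_3 are all 1, so H_2 = 0.
  H_3: rank ker ∂_3 − rank ∂_4 = (5 − 4) − 0 = 1, and there is no ∂_4, so H_3 = Z.

As a check, the Euler characteristic is 12 − 19 + 10 − 5 = -2, which agrees with 2 − 3 + 0 − 1 = -2.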